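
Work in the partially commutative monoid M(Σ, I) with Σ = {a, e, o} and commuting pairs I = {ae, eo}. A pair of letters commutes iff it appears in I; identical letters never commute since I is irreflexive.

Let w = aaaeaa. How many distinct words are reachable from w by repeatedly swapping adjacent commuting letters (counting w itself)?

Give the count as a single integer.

piece 0:a — minimal
piece 1:a rests on {0:a}
piece 2:a rests on {1:a}
piece 3:e — minimal
piece 4:a rests on {2:a}
piece 5:a rests on {4:a}
minimal pieces: {0:a, 3:e}
ways to finish when only these pieces remain (= sum over removing one remaining piece with nothing left below it):
  1 left: {3}→1  {5}→1
  2 left: {3,5}→2  {4,5}→1
  3 left: {2,4,5}→1  {3,4,5}→3
  4 left: {1,2,4,5}→1  {2,3,4,5}→4
  placing 0:a first → 5 extensions
  placing 3:e first → 1 extensions
total linear extensions = 6

6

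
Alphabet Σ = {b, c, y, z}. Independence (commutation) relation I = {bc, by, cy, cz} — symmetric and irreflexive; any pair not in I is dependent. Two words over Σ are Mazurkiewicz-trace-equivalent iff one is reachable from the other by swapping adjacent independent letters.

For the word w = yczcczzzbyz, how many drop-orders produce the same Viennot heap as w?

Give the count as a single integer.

drop 0:y onto floor
drop 1:c onto floor
drop 2:z onto {0:y}
drop 3:c onto {1:c}
drop 4:c onto {3:c}
drop 5:z onto {2:z}
drop 6:z onto {5:z}
drop 7:z onto {6:z}
drop 8:b onto {7:z}
drop 9:y onto {7:z}
drop 10:z onto {8:b, 9:y}
ground layer = {0:y, 1:c}
drop-orders for the pieces not yet dropped (sum over which currently-grounded one goes next):
  1 to go: {4} 1  {10} 1
  2 to go: {3,4} 1  {4,10} 2  {8,10} 1  {9,10} 1
  3 to go: {1,3,4} 1  {3,4,10} 3  {4,8,10} 3  {4,9,10} 3  {8,9,10} 2
  4 to go: {1,3,4,10} 4  {3,4,8,10} 6  {3,4,9,10} 6  {4,8,9,10} 8  {7,8,9,10} 2
  5 to go: {1,3,4,8,10} 10  {1,3,4,9,10} 10  {3,4,8,9,10} 20  {4,7,8,9,10} 10  {6,7,8,9,10} 2
  6 to go: {1,3,4,8,9,10} 40  {3,4,7,8,9,10} 30  {4,6,7,8,9,10} 12  {5,6,7,8,9,10} 2
  7 to go: {1,3,4,7,8,9,10} 70  {2,5,6,7,8,9,10} 2  {3,4,6,7,8,9,10} 42  {4,5,6,7,8,9,10} 14
  8 to go: {0,2,5,6,7,8,9,10} 2  {1,3,4,6,7,8,9,10} 112  {2,4,5,6,7,8,9,10} 16  {3,4,5,6,7,8,9,10} 56
  9 to go: {0,2,4,5,6,7,8,9,10} 18  {1,3,4,5,6,7,8,9,10} 168  {2,3,4,5,6,7,8,9,10} 72
  if 0:y drops first: 240 orders
  if 1:c drops first: 90 orders
heap linearizations: 330

330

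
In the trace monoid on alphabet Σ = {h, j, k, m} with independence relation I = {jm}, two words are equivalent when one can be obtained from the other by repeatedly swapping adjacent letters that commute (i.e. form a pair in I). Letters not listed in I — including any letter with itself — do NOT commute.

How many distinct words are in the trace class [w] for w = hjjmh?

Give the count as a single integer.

3

piece 0:h — minimal
piece 1:j rests on {0:h}
piece 2:j rests on {1:j}
piece 3:m rests on {0:h}
piece 4:h rests on {2:j, 3:m}
minimal pieces: {0:h}
ways to finish when only these pieces remain (= sum over removing one remaining piece with nothing left below it):
  1 left: {4}→1
  2 left: {2,4}→1  {3,4}→1
  3 left: {1,2,4}→1  {2,3,4}→2
  placing 0:h first → 3 extensions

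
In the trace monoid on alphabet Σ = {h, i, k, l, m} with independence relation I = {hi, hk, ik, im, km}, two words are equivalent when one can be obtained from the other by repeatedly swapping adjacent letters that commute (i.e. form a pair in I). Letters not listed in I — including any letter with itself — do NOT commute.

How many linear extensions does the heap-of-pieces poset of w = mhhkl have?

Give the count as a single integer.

piece 0:m — minimal
piece 1:h rests on {0:m}
piece 2:h rests on {1:h}
piece 3:k — minimal
piece 4:l rests on {2:h, 3:k}
minimal pieces: {0:m, 3:k}
ways to finish when only these pieces remain (= sum over removing one remaining piece with nothing left below it):
  1 left: {4}→1
  2 left: {2,4}→1  {3,4}→1
  3 left: {1,2,4}→1  {2,3,4}→2
  placing 0:m first → 3 extensions
  placing 3:k first → 1 extensions
total linear extensions = 4

4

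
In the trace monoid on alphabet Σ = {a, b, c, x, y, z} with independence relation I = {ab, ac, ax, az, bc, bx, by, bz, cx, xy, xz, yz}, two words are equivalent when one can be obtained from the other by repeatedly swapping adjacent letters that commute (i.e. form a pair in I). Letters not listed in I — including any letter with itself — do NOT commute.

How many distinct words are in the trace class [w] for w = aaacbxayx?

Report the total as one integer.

0(a) covers ∅
1(a) covers 0:a
2(a) covers 1:a
3(c) covers ∅
4(b) covers ∅
5(x) covers ∅
6(a) covers 2:a
7(y) covers 3:c, 6:a
8(x) covers 5:x
floor of heap: 0:a, 3:c, 4:b, 5:x
completions by unplaced set U, small U first (add the entries for U minus each lowest piece of U):
  |U|=1: {4}:1  {7}:1  {8}:1
  |U|=2: {3,7}:1  {4,7}:2  {4,8}:2  {5,8}:1  {6,7}:1  {7,8}:2
  |U|=3: {2,6,7}:1  {3,4,7}:3  {3,6,7}:2  {3,7,8}:3  {4,5,8}:3  {4,6,7}:3  {4,7,8}:6  {5,7,8}:3  {6,7,8}:3
  |U|=4: {1,2,6,7}:1  {2,3,6,7}:3  {2,4,6,7}:4  {2,6,7,8}:4  {3,4,6,7}:8  {3,4,7,8}:12  {3,5,7,8}:6  {3,6,7,8}:8  {4,5,7,8}:12  {4,6,7,8}:12  {5,6,7,8}:6
  |U|=5: {0,1,2,6,7}:1  {1,2,3,6,7}:4  {1,2,4,6,7}:5  {1,2,6,7,8}:5  {2,3,4,6,7}:15  {2,3,6,7,8}:15  {2,4,6,7,8}:20  {2,5,6,7,8}:10  {3,4,5,7,8}:30  {3,4,6,7,8}:40  {3,5,6,7,8}:20  {4,5,6,7,8}:30
  |U|=6: {0,1,2,3,6,7}:5  {0,1,2,4,6,7}:6  {0,1,2,6,7,8}:6  {1,2,3,4,6,7}:24  {1,2,3,6,7,8}:24  {1,2,4,6,7,8}:30  {1,2,5,6,7,8}:15  {2,3,4,6,7,8}:90  {2,3,5,6,7,8}:45  {2,4,5,6,7,8}:60  {3,4,5,6,7,8}:120
  |U|=7: {0,1,2,3,4,6,7}:35  {0,1,2,3,6,7,8}:35  {0,1,2,4,6,7,8}:42  {0,1,2,5,6,7,8}:21  {1,2,3,4,6,7,8}:168  {1,2,3,5,6,7,8}:84  {1,2,4,5,6,7,8}:105  {2,3,4,5,6,7,8}:315
  start at 0(a): 672
  start at 3(c): 168
  start at 4(b): 140
  start at 5(x): 280
sum over floor = 1260

1260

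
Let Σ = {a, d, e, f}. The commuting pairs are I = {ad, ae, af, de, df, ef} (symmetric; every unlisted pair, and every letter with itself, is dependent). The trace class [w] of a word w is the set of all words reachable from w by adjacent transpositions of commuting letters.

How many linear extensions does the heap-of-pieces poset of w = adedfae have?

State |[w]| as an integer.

630

#0=a has no predecessor
#1=d has no predecessor
#2=e has no predecessor
#3=d depends on [1:d]
#4=f has no predecessor
#5=a depends on [0:a]
#6=e depends on [2:e]
sources: [0:a, 1:d, 2:e, 4:f]
N(rest) = Σ N(rest − s) over sources s of rest; N(one piece) = 1:
  size 1 → [3]=1  [4]=1  [5]=1  [6]=1
  size 2 → [0,5]=1  [1,3]=1  [2,6]=1  [3,4]=2  [3,5]=2  [3,6]=2  [4,5]=2  [4,6]=2  [5,6]=2
  size 3 → [0,3,5]=3  [0,4,5]=3  [0,5,6]=3  [1,3,4]=3  [1,3,5]=3  [1,3,6]=3  [2,3,6]=3  [2,4,6]=3  [2,5,6]=3  [3,4,5]=6  [3,4,6]=6  [3,5,6]=6  [4,5,6]=6
  size 4 → [0,1,3,5]=6  [0,2,5,6]=6  [0,3,4,5]=12  [0,3,5,6]=12  [0,4,5,6]=12  [1,2,3,6]=6  [1,3,4,5]=12  [1,3,4,6]=12  [1,3,5,6]=12  [2,3,4,6]=12  [2,3,5,6]=12  [2,4,5,6]=12  [3,4,5,6]=24
  size 5 → [0,1,3,4,5]=30  [0,1,3,5,6]=30  [0,2,3,5,6]=30  [0,2,4,5,6]=30  [0,3,4,5,6]=60  [1,2,3,4,6]=30  [1,2,3,5,6]=30  [1,3,4,5,6]=60  [2,3,4,5,6]=60
  first=0(a) contributes 180
  first=1(d) contributes 180
  first=2(e) contributes 180
  first=4(f) contributes 90
|[w]| = 630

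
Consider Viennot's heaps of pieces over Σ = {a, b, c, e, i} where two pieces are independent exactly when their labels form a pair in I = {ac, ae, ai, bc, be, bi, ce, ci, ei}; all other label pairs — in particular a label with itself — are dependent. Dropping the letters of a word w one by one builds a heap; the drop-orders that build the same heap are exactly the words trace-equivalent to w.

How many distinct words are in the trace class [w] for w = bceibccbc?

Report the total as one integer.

piece 0:b — minimal
piece 1:c — minimal
piece 2:e — minimal
piece 3:i — minimal
piece 4:b rests on {0:b}
piece 5:c rests on {1:c}
piece 6:c rests on {5:c}
piece 7:b rests on {4:b}
piece 8:c rests on {6:c}
minimal pieces: {0:b, 1:c, 2:e, 3:i}
ways to finish when only these pieces remain (= sum over removing one remaining piece with nothing left below it):
  1 left: {2}→1  {3}→1  {7}→1  {8}→1
  2 left: {2,3}→2  {2,7}→2  {2,8}→2  {3,7}→2  {3,8}→2  {4,7}→1  {6,8}→1  {7,8}→2
  3 left: {0,4,7}→1  {2,3,7}→6  {2,3,8}→6  {2,4,7}→3  {2,6,8}→3  {2,7,8}→6  {3,4,7}→3  {3,6,8}→3  {3,7,8}→6  {4,7,8}→3  {5,6,8}→1  {6,7,8}→3
  4 left: {0,2,4,7}→4  {0,3,4,7}→4  {0,4,7,8}→4  {1,5,6,8}→1  {2,3,4,7}→12  {2,3,6,8}→12  {2,3,7,8}→24  {2,4,7,8}→12  {2,5,6,8}→4  {2,6,7,8}→12  {3,4,7,8}→12  {3,5,6,8}→4  {3,6,7,8}→12  {4,6,7,8}→6  {5,6,7,8}→4
  5 left: {0,2,3,4,7}→20  {0,2,4,7,8}→20  {0,3,4,7,8}→20  {0,4,6,7,8}→10  {1,2,5,6,8}→5  {1,3,5,6,8}→5  {1,5,6,7,8}→5  {2,3,4,7,8}→60  {2,3,5,6,8}→20  {2,3,6,7,8}→60  {2,4,6,7,8}→30  {2,5,6,7,8}→20  {3,4,6,7,8}→30  {3,5,6,7,8}→20  {4,5,6,7,8}→10
  6 left: {0,2,3,4,7,8}→120  {0,2,4,6,7,8}→60  {0,3,4,6,7,8}→60  {0,4,5,6,7,8}→20  {1,2,3,5,6,8}→30  {1,2,5,6,7,8}→30  {1,3,5,6,7,8}→30  {1,4,5,6,7,8}→15  {2,3,4,6,7,8}→180  {2,3,5,6,7,8}→120  {2,4,5,6,7,8}→60  {3,4,5,6,7,8}→60
  7 left: {0,1,4,5,6,7,8}→35  {0,2,3,4,6,7,8}→420  {0,2,4,5,6,7,8}→140  {0,3,4,5,6,7,8}→140  {1,2,3,5,6,7,8}→210  {1,2,4,5,6,7,8}→105  {1,3,4,5,6,7,8}→105  {2,3,4,5,6,7,8}→420
  placing 0:b first → 840 extensions
  placing 1:c first → 1120 extensions
  placing 2:e first → 280 extensions
  placing 3:i first → 280 extensions
total linear extensions = 2520

2520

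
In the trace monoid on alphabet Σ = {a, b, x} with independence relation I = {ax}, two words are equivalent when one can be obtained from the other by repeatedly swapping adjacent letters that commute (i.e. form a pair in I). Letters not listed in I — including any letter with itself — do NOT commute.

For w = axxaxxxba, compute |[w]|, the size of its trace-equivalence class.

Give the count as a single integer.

0(a) covers ∅
1(x) covers ∅
2(x) covers 1:x
3(a) covers 0:a
4(x) covers 2:x
5(x) covers 4:x
6(x) covers 5:x
7(b) covers 3:a, 6:x
8(a) covers 7:b
floor of heap: 0:a, 1:x
completions by unplaced set U, small U first (add the entries for U minus each lowest piece of U):
  |U|=1: {8}:1
  |U|=2: {7,8}:1
  |U|=3: {3,7,8}:1  {6,7,8}:1
  |U|=4: {0,3,7,8}:1  {3,6,7,8}:2  {5,6,7,8}:1
  |U|=5: {0,3,6,7,8}:3  {3,5,6,7,8}:3  {4,5,6,7,8}:1
  |U|=6: {0,3,5,6,7,8}:6  {2,4,5,6,7,8}:1  {3,4,5,6,7,8}:4
  |U|=7: {0,3,4,5,6,7,8}:10  {1,2,4,5,6,7,8}:1  {2,3,4,5,6,7,8}:5
  start at 0(a): 6
  start at 1(x): 15
sum over floor = 21

21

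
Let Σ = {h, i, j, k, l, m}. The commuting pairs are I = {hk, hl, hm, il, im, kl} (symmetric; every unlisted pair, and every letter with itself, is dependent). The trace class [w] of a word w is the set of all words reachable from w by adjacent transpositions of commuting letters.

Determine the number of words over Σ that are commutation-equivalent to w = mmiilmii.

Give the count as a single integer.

70

piece 0:m — minimal
piece 1:m rests on {0:m}
piece 2:i — minimal
piece 3:i rests on {2:i}
piece 4:l rests on {1:m}
piece 5:m rests on {4:l}
piece 6:i rests on {3:i}
piece 7:i rests on {6:i}
minimal pieces: {0:m, 2:i}
ways to finish when only these pieces remain (= sum over removing one remaining piece with nothing left below it):
  1 left: {5}→1  {7}→1
  2 left: {4,5}→1  {5,7}→2  {6,7}→1
  3 left: {1,4,5}→1  {3,6,7}→1  {4,5,7}→3  {5,6,7}→3
  4 left: {0,1,4,5}→1  {1,4,5,7}→4  {2,3,6,7}→1  {3,5,6,7}→4  {4,5,6,7}→6
  5 left: {0,1,4,5,7}→5  {1,4,5,6,7}→10  {2,3,5,6,7}→5  {3,4,5,6,7}→10
  6 left: {0,1,4,5,6,7}→15  {1,3,4,5,6,7}→20  {2,3,4,5,6,7}→15
  placing 0:m first → 35 extensions
  placing 2:i first → 35 extensions
total linear extensions = 70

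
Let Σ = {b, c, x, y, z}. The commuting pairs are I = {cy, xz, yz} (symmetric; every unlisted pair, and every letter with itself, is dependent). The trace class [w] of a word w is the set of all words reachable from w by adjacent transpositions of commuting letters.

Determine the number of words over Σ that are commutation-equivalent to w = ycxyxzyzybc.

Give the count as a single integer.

piece 0:y — minimal
piece 1:c — minimal
piece 2:x rests on {0:y, 1:c}
piece 3:y rests on {2:x}
piece 4:x rests on {3:y}
piece 5:z rests on {1:c}
piece 6:y rests on {4:x}
piece 7:z rests on {5:z}
piece 8:y rests on {6:y}
piece 9:b rests on {7:z, 8:y}
piece 10:c rests on {9:b}
minimal pieces: {0:y, 1:c}
ways to finish when only these pieces remain (= sum over removing one remaining piece with nothing left below it):
  1 left: {10}→1
  2 left: {9,10}→1
  3 left: {7,9,10}→1  {8,9,10}→1
  4 left: {5,7,9,10}→1  {6,8,9,10}→1  {7,8,9,10}→2
  5 left: {4,6,8,9,10}→1  {5,7,8,9,10}→3  {6,7,8,9,10}→3
  6 left: {3,4,6,8,9,10}→1  {4,6,7,8,9,10}→4  {5,6,7,8,9,10}→6
  7 left: {2,3,4,6,8,9,10}→1  {3,4,6,7,8,9,10}→5  {4,5,6,7,8,9,10}→10
  8 left: {0,2,3,4,6,8,9,10}→1  {2,3,4,6,7,8,9,10}→6  {3,4,5,6,7,8,9,10}→15
  9 left: {0,2,3,4,6,7,8,9,10}→7  {2,3,4,5,6,7,8,9,10}→21
  placing 0:y first → 21 extensions
  placing 1:c first → 28 extensions
total linear extensions = 49

49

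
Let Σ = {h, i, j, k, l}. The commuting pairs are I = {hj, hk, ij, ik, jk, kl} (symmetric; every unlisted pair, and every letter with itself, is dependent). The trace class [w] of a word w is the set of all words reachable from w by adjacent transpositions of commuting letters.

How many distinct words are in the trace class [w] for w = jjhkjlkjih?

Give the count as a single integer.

#0=j has no predecessor
#1=j depends on [0:j]
#2=h has no predecessor
#3=k has no predecessor
#4=j depends on [1:j]
#5=l depends on [2:h, 4:j]
#6=k depends on [3:k]
#7=j depends on [5:l]
#8=i depends on [5:l]
#9=h depends on [8:i]
sources: [0:j, 2:h, 3:k]
N(rest) = Σ N(rest − s) over sources s of rest; N(one piece) = 1:
  size 1 → [6]=1  [7]=1  [9]=1
  size 2 → [3,6]=1  [6,7]=2  [6,9]=2  [7,9]=2  [8,9]=1
  size 3 → [3,6,7]=3  [3,6,9]=3  [6,7,9]=6  [6,8,9]=3  [7,8,9]=3
  size 4 → [3,6,7,9]=12  [3,6,8,9]=6  [5,7,8,9]=3  [6,7,8,9]=12
  size 5 → [2,5,7,8,9]=3  [3,6,7,8,9]=30  [4,5,7,8,9]=3  [5,6,7,8,9]=15
  size 6 → [1,4,5,7,8,9]=3  [2,4,5,7,8,9]=6  [2,5,6,7,8,9]=18  [3,5,6,7,8,9]=45  [4,5,6,7,8,9]=18
  size 7 → [0,1,4,5,7,8,9]=3  [1,2,4,5,7,8,9]=9  [1,4,5,6,7,8,9]=21  [2,3,5,6,7,8,9]=63  [2,4,5,6,7,8,9]=42  [3,4,5,6,7,8,9]=63
  size 8 → [0,1,2,4,5,7,8,9]=12  [0,1,4,5,6,7,8,9]=24  [1,2,4,5,6,7,8,9]=72  [1,3,4,5,6,7,8,9]=84  [2,3,4,5,6,7,8,9]=168
  first=0(j) contributes 324
  first=2(h) contributes 108
  first=3(k) contributes 108
|[w]| = 540

540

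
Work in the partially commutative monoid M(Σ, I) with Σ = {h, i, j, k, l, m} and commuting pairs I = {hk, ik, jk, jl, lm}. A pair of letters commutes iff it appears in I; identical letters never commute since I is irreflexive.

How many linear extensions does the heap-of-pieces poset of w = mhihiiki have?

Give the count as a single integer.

7

0(m) covers ∅
1(h) covers 0:m
2(i) covers 1:h
3(h) covers 2:i
4(i) covers 3:h
5(i) covers 4:i
6(k) covers 0:m
7(i) covers 5:i
floor of heap: 0:m
completions by unplaced set U, small U first (add the entries for U minus each lowest piece of U):
  |U|=1: {6}:1  {7}:1
  |U|=2: {5,7}:1  {6,7}:2
  |U|=3: {4,5,7}:1  {5,6,7}:3
  |U|=4: {3,4,5,7}:1  {4,5,6,7}:4
  |U|=5: {2,3,4,5,7}:1  {3,4,5,6,7}:5
  |U|=6: {1,2,3,4,5,7}:1  {2,3,4,5,6,7}:6
  start at 0(m): 7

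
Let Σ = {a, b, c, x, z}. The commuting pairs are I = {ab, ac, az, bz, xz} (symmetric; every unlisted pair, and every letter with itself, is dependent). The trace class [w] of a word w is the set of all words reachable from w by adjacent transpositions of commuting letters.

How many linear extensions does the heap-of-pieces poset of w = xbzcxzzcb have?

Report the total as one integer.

9

#0=x has no predecessor
#1=b depends on [0:x]
#2=z has no predecessor
#3=c depends on [1:b, 2:z]
#4=x depends on [3:c]
#5=z depends on [3:c]
#6=z depends on [5:z]
#7=c depends on [4:x, 6:z]
#8=b depends on [7:c]
sources: [0:x, 2:z]
N(rest) = Σ N(rest − s) over sources s of rest; N(one piece) = 1:
  size 1 → [8]=1
  size 2 → [7,8]=1
  size 3 → [4,7,8]=1  [6,7,8]=1
  size 4 → [4,6,7,8]=2  [5,6,7,8]=1
  size 5 → [4,5,6,7,8]=3
  size 6 → [3,4,5,6,7,8]=3
  size 7 → [1,3,4,5,6,7,8]=3  [2,3,4,5,6,7,8]=3
  first=0(x) contributes 6
  first=2(z) contributes 3
|[w]| = 9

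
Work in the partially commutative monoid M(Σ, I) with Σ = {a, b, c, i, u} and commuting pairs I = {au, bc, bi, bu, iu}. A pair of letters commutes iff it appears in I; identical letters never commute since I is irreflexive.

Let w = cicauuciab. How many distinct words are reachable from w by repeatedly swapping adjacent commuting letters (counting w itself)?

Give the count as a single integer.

3

0(c) covers ∅
1(i) covers 0:c
2(c) covers 1:i
3(a) covers 2:c
4(u) covers 2:c
5(u) covers 4:u
6(c) covers 3:a, 5:u
7(i) covers 6:c
8(a) covers 7:i
9(b) covers 8:a
floor of heap: 0:c
completions by unplaced set U, small U first (add the entries for U minus each lowest piece of U):
  |U|=1: {9}:1
  |U|=2: {8,9}:1
  |U|=3: {7,8,9}:1
  |U|=4: {6,7,8,9}:1
  |U|=5: {3,6,7,8,9}:1  {5,6,7,8,9}:1
  |U|=6: {3,5,6,7,8,9}:2  {4,5,6,7,8,9}:1
  |U|=7: {3,4,5,6,7,8,9}:3
  |U|=8: {2,3,4,5,6,7,8,9}:3
  start at 0(c): 3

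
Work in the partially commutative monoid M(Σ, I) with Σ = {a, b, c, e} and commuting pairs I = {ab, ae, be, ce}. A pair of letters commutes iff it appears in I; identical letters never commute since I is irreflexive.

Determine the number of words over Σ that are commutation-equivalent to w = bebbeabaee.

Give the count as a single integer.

0(b) covers ∅
1(e) covers ∅
2(b) covers 0:b
3(b) covers 2:b
4(e) covers 1:e
5(a) covers ∅
6(b) covers 3:b
7(a) covers 5:a
8(e) covers 4:e
9(e) covers 8:e
floor of heap: 0:b, 1:e, 5:a
completions by unplaced set U, small U first (add the entries for U minus each lowest piece of U):
  |U|=1: {6}:1  {7}:1  {9}:1
  |U|=2: {3,6}:1  {5,7}:1  {6,7}:2  {6,9}:2  {7,9}:2  {8,9}:1
  |U|=3: {2,3,6}:1  {3,6,7}:3  {3,6,9}:3  {4,8,9}:1  {5,6,7}:3  {5,7,9}:3  {6,7,9}:6  {6,8,9}:3  {7,8,9}:3
  |U|=4: {0,2,3,6}:1  {1,4,8,9}:1  {2,3,6,7}:4  {2,3,6,9}:4  {3,5,6,7}:6  {3,6,7,9}:12  {3,6,8,9}:6  {4,6,8,9}:4  {4,7,8,9}:4  {5,6,7,9}:12  {5,7,8,9}:6  {6,7,8,9}:12
  |U|=5: {0,2,3,6,7}:5  {0,2,3,6,9}:5  {1,4,6,8,9}:5  {1,4,7,8,9}:5  {2,3,5,6,7}:10  {2,3,6,7,9}:20  {2,3,6,8,9}:10  {3,4,6,8,9}:10  {3,5,6,7,9}:30  {3,6,7,8,9}:30  {4,5,7,8,9}:10  {4,6,7,8,9}:20  {5,6,7,8,9}:30
  |U|=6: {0,2,3,5,6,7}:15  {0,2,3,6,7,9}:30  {0,2,3,6,8,9}:15  {1,3,4,6,8,9}:15  {1,4,5,7,8,9}:15  {1,4,6,7,8,9}:30  {2,3,4,6,8,9}:20  {2,3,5,6,7,9}:60  {2,3,6,7,8,9}:60  {3,4,6,7,8,9}:60  {3,5,6,7,8,9}:90  {4,5,6,7,8,9}:60
  |U|=7: {0,2,3,4,6,8,9}:35  {0,2,3,5,6,7,9}:105  {0,2,3,6,7,8,9}:105  {1,2,3,4,6,8,9}:35  {1,3,4,6,7,8,9}:105  {1,4,5,6,7,8,9}:105  {2,3,4,6,7,8,9}:140  {2,3,5,6,7,8,9}:210  {3,4,5,6,7,8,9}:210
  |U|=8: {0,1,2,3,4,6,8,9}:70  {0,2,3,4,6,7,8,9}:280  {0,2,3,5,6,7,8,9}:420  {1,2,3,4,6,7,8,9}:280  {1,3,4,5,6,7,8,9}:420  {2,3,4,5,6,7,8,9}:560
  start at 0(b): 1260
  start at 1(e): 1260
  start at 5(a): 630
sum over floor = 3150

3150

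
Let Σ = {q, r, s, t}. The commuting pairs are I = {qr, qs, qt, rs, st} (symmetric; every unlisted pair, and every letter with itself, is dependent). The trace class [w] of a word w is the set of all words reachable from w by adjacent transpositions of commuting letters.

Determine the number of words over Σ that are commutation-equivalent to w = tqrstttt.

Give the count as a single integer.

drop 0:t onto floor
drop 1:q onto floor
drop 2:r onto {0:t}
drop 3:s onto floor
drop 4:t onto {2:r}
drop 5:t onto {4:t}
drop 6:t onto {5:t}
drop 7:t onto {6:t}
ground layer = {0:t, 1:q, 3:s}
drop-orders for the pieces not yet dropped (sum over which currently-grounded one goes next):
  1 to go: {1} 1  {3} 1  {7} 1
  2 to go: {1,3} 2  {1,7} 2  {3,7} 2  {6,7} 1
  3 to go: {1,3,7} 6  {1,6,7} 3  {3,6,7} 3  {5,6,7} 1
  4 to go: {1,3,6,7} 12  {1,5,6,7} 4  {3,5,6,7} 4  {4,5,6,7} 1
  5 to go: {1,3,5,6,7} 20  {1,4,5,6,7} 5  {2,4,5,6,7} 1  {3,4,5,6,7} 5
  6 to go: {0,2,4,5,6,7} 1  {1,2,4,5,6,7} 6  {1,3,4,5,6,7} 30  {2,3,4,5,6,7} 6
  if 0:t drops first: 42 orders
  if 1:q drops first: 7 orders
  if 3:s drops first: 7 orders
heap linearizations: 56

56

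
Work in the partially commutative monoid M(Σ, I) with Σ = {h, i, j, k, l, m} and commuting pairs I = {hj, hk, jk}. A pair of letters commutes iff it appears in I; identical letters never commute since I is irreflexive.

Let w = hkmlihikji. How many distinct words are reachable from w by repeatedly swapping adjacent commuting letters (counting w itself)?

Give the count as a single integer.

4

0(h) covers ∅
1(k) covers ∅
2(m) covers 0:h, 1:k
3(l) covers 2:m
4(i) covers 3:l
5(h) covers 4:i
6(i) covers 5:h
7(k) covers 6:i
8(j) covers 6:i
9(i) covers 7:k, 8:j
floor of heap: 0:h, 1:k
completions by unplaced set U, small U first (add the entries for U minus each lowest piece of U):
  |U|=1: {9}:1
  |U|=2: {7,9}:1  {8,9}:1
  |U|=3: {7,8,9}:2
  |U|=4: {6,7,8,9}:2
  |U|=5: {5,6,7,8,9}:2
  |U|=6: {4,5,6,7,8,9}:2
  |U|=7: {3,4,5,6,7,8,9}:2
  |U|=8: {2,3,4,5,6,7,8,9}:2
  start at 0(h): 2
  start at 1(k): 2
sum over floor = 4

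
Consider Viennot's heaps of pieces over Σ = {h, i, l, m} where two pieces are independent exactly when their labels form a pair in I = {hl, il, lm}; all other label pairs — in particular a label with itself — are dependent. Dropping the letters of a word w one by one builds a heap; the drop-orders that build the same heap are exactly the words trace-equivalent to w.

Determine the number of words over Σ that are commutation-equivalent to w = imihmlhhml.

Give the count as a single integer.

#0=i has no predecessor
#1=m depends on [0:i]
#2=i depends on [1:m]
#3=h depends on [2:i]
#4=m depends on [3:h]
#5=l has no predecessor
#6=h depends on [4:m]
#7=h depends on [6:h]
#8=m depends on [7:h]
#9=l depends on [5:l]
sources: [0:i, 5:l]
N(rest) = Σ N(rest − s) over sources s of rest; N(one piece) = 1:
  size 1 → [8]=1  [9]=1
  size 2 → [5,9]=1  [7,8]=1  [8,9]=2
  size 3 → [5,8,9]=3  [6,7,8]=1  [7,8,9]=3
  size 4 → [4,6,7,8]=1  [5,7,8,9]=6  [6,7,8,9]=4
  size 5 → [3,4,6,7,8]=1  [4,6,7,8,9]=5  [5,6,7,8,9]=10
  size 6 → [2,3,4,6,7,8]=1  [3,4,6,7,8,9]=6  [4,5,6,7,8,9]=15
  size 7 → [1,2,3,4,6,7,8]=1  [2,3,4,6,7,8,9]=7  [3,4,5,6,7,8,9]=21
  size 8 → [0,1,2,3,4,6,7,8]=1  [1,2,3,4,6,7,8,9]=8  [2,3,4,5,6,7,8,9]=28
  first=0(i) contributes 36
  first=5(l) contributes 9
|[w]| = 45

45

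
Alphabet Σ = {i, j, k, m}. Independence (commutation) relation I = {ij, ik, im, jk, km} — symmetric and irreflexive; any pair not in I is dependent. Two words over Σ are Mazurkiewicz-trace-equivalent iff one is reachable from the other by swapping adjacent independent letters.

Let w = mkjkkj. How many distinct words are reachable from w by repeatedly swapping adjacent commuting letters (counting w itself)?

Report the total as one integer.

#0=m has no predecessor
#1=k has no predecessor
#2=j depends on [0:m]
#3=k depends on [1:k]
#4=k depends on [3:k]
#5=j depends on [2:j]
sources: [0:m, 1:k]
N(rest) = Σ N(rest − s) over sources s of rest; N(one piece) = 1:
  size 1 → [4]=1  [5]=1
  size 2 → [2,5]=1  [3,4]=1  [4,5]=2
  size 3 → [0,2,5]=1  [1,3,4]=1  [2,4,5]=3  [3,4,5]=3
  size 4 → [0,2,4,5]=4  [1,3,4,5]=4  [2,3,4,5]=6
  first=0(m) contributes 10
  first=1(k) contributes 10
|[w]| = 20

20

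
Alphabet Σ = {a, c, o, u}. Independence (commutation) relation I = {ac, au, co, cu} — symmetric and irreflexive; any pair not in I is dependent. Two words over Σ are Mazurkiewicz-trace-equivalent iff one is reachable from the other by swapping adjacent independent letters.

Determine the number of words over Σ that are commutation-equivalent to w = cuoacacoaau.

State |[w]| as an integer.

495

piece 0:c — minimal
piece 1:u — minimal
piece 2:o rests on {1:u}
piece 3:a rests on {2:o}
piece 4:c rests on {0:c}
piece 5:a rests on {3:a}
piece 6:c rests on {4:c}
piece 7:o rests on {5:a}
piece 8:a rests on {7:o}
piece 9:a rests on {8:a}
piece 10:u rests on {7:o}
minimal pieces: {0:c, 1:u}
ways to finish when only these pieces remain (= sum over removing one remaining piece with nothing left below it):
  1 left: {6}→1  {9}→1  {10}→1
  2 left: {4,6}→1  {6,9}→2  {6,10}→2  {8,9}→1  {9,10}→2
  3 left: {0,4,6}→1  {4,6,9}→3  {4,6,10}→3  {6,8,9}→3  {6,9,10}→6  {8,9,10}→3
  4 left: {0,4,6,9}→4  {0,4,6,10}→4  {4,6,8,9}→6  {4,6,9,10}→12  {6,8,9,10}→12  {7,8,9,10}→3
  5 left: {0,4,6,8,9}→10  {0,4,6,9,10}→20  {4,6,8,9,10}→30  {5,7,8,9,10}→3  {6,7,8,9,10}→15
  6 left: {0,4,6,8,9,10}→60  {3,5,7,8,9,10}→3  {4,6,7,8,9,10}→45  {5,6,7,8,9,10}→18
  7 left: {0,4,6,7,8,9,10}→105  {2,3,5,7,8,9,10}→3  {3,5,6,7,8,9,10}→21  {4,5,6,7,8,9,10}→63
  8 left: {0,4,5,6,7,8,9,10}→168  {1,2,3,5,7,8,9,10}→3  {2,3,5,6,7,8,9,10}→24  {3,4,5,6,7,8,9,10}→84
  9 left: {0,3,4,5,6,7,8,9,10}→252  {1,2,3,5,6,7,8,9,10}→27  {2,3,4,5,6,7,8,9,10}→108
  placing 0:c first → 135 extensions
  placing 1:u first → 360 extensions
total linear extensions = 495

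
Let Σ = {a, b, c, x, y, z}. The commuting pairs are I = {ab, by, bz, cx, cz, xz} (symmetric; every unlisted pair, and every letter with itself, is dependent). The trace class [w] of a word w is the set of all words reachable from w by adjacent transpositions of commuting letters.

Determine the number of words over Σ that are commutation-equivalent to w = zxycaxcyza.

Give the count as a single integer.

drop 0:z onto floor
drop 1:x onto floor
drop 2:y onto {0:z, 1:x}
drop 3:c onto {2:y}
drop 4:a onto {3:c}
drop 5:x onto {4:a}
drop 6:c onto {4:a}
drop 7:y onto {5:x, 6:c}
drop 8:z onto {7:y}
drop 9:a onto {8:z}
ground layer = {0:z, 1:x}
drop-orders for the pieces not yet dropped (sum over which currently-grounded one goes next):
  1 to go: {9} 1
  2 to go: {8,9} 1
  3 to go: {7,8,9} 1
  4 to go: {5,7,8,9} 1  {6,7,8,9} 1
  5 to go: {5,6,7,8,9} 2
  6 to go: {4,5,6,7,8,9} 2
  7 to go: {3,4,5,6,7,8,9} 2
  8 to go: {2,3,4,5,6,7,8,9} 2
  if 0:z drops first: 2 orders
  if 1:x drops first: 2 orders
heap linearizations: 4

4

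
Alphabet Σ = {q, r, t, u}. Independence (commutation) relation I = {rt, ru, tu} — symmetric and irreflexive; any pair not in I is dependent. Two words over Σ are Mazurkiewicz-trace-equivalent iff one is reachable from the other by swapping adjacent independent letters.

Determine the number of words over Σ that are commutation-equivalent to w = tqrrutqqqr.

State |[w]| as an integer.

12

drop 0:t onto floor
drop 1:q onto {0:t}
drop 2:r onto {1:q}
drop 3:r onto {2:r}
drop 4:u onto {1:q}
drop 5:t onto {1:q}
drop 6:q onto {3:r, 4:u, 5:t}
drop 7:q onto {6:q}
drop 8:q onto {7:q}
drop 9:r onto {8:q}
ground layer = {0:t}
drop-orders for the pieces not yet dropped (sum over which currently-grounded one goes next):
  1 to go: {9} 1
  2 to go: {8,9} 1
  3 to go: {7,8,9} 1
  4 to go: {6,7,8,9} 1
  5 to go: {3,6,7,8,9} 1  {4,6,7,8,9} 1  {5,6,7,8,9} 1
  6 to go: {2,3,6,7,8,9} 1  {3,4,6,7,8,9} 2  {3,5,6,7,8,9} 2  {4,5,6,7,8,9} 2
  7 to go: {2,3,4,6,7,8,9} 3  {2,3,5,6,7,8,9} 3  {3,4,5,6,7,8,9} 6
  8 to go: {2,3,4,5,6,7,8,9} 12
  if 0:t drops first: 12 orders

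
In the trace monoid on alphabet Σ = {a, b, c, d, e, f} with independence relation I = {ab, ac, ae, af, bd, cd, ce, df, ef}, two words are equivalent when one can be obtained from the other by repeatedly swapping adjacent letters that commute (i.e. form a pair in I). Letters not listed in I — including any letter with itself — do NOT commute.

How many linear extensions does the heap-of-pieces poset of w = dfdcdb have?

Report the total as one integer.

drop 0:d onto floor
drop 1:f onto floor
drop 2:d onto {0:d}
drop 3:c onto {1:f}
drop 4:d onto {2:d}
drop 5:b onto {3:c}
ground layer = {0:d, 1:f}
drop-orders for the pieces not yet dropped (sum over which currently-grounded one goes next):
  1 to go: {4} 1  {5} 1
  2 to go: {2,4} 1  {3,5} 1  {4,5} 2
  3 to go: {0,2,4} 1  {1,3,5} 1  {2,4,5} 3  {3,4,5} 3
  4 to go: {0,2,4,5} 4  {1,3,4,5} 4  {2,3,4,5} 6
  if 0:d drops first: 10 orders
  if 1:f drops first: 10 orders
heap linearizations: 20

20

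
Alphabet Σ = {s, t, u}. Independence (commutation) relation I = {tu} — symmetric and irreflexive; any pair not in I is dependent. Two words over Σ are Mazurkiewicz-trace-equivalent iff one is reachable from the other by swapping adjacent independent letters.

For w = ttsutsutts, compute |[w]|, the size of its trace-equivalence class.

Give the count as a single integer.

6

#0=t has no predecessor
#1=t depends on [0:t]
#2=s depends on [1:t]
#3=u depends on [2:s]
#4=t depends on [2:s]
#5=s depends on [3:u, 4:t]
#6=u depends on [5:s]
#7=t depends on [5:s]
#8=t depends on [7:t]
#9=s depends on [6:u, 8:t]
sources: [0:t]
N(rest) = Σ N(rest − s) over sources s of rest; N(one piece) = 1:
  size 1 → [9]=1
  size 2 → [6,9]=1  [8,9]=1
  size 3 → [6,8,9]=2  [7,8,9]=1
  size 4 → [6,7,8,9]=3
  size 5 → [5,6,7,8,9]=3
  size 6 → [3,5,6,7,8,9]=3  [4,5,6,7,8,9]=3
  size 7 → [3,4,5,6,7,8,9]=6
  size 8 → [2,3,4,5,6,7,8,9]=6
  first=0(t) contributes 6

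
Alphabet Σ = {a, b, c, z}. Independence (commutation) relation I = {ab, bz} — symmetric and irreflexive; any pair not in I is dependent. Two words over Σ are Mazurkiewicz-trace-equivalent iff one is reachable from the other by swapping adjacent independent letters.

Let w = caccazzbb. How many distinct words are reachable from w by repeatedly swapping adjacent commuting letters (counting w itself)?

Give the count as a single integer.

10

#0=c has no predecessor
#1=a depends on [0:c]
#2=c depends on [1:a]
#3=c depends on [2:c]
#4=a depends on [3:c]
#5=z depends on [4:a]
#6=z depends on [5:z]
#7=b depends on [3:c]
#8=b depends on [7:b]
sources: [0:c]
N(rest) = Σ N(rest − s) over sources s of rest; N(one piece) = 1:
  size 1 → [6]=1  [8]=1
  size 2 → [5,6]=1  [6,8]=2  [7,8]=1
  size 3 → [4,5,6]=1  [5,6,8]=3  [6,7,8]=3
  size 4 → [4,5,6,8]=4  [5,6,7,8]=6
  size 5 → [4,5,6,7,8]=10
  size 6 → [3,4,5,6,7,8]=10
  size 7 → [2,3,4,5,6,7,8]=10
  first=0(c) contributes 10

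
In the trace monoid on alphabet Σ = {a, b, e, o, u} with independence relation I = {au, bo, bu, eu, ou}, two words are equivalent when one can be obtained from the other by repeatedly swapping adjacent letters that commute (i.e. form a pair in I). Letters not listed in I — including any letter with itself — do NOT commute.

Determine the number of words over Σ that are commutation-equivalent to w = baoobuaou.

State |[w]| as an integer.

piece 0:b — minimal
piece 1:a rests on {0:b}
piece 2:o rests on {1:a}
piece 3:o rests on {2:o}
piece 4:b rests on {1:a}
piece 5:u — minimal
piece 6:a rests on {3:o, 4:b}
piece 7:o rests on {6:a}
piece 8:u rests on {5:u}
minimal pieces: {0:b, 5:u}
ways to finish when only these pieces remain (= sum over removing one remaining piece with nothing left below it):
  1 left: {7}→1  {8}→1
  2 left: {5,8}→1  {6,7}→1  {7,8}→2
  3 left: {3,6,7}→1  {4,6,7}→1  {5,7,8}→3  {6,7,8}→3
  4 left: {2,3,6,7}→1  {3,4,6,7}→2  {3,6,7,8}→4  {4,6,7,8}→4  {5,6,7,8}→6
  5 left: {2,3,4,6,7}→3  {2,3,6,7,8}→5  {3,4,6,7,8}→10  {3,5,6,7,8}→10  {4,5,6,7,8}→10
  6 left: {1,2,3,4,6,7}→3  {2,3,4,6,7,8}→18  {2,3,5,6,7,8}→15  {3,4,5,6,7,8}→30
  7 left: {0,1,2,3,4,6,7}→3  {1,2,3,4,6,7,8}→21  {2,3,4,5,6,7,8}→63
  placing 0:b first → 84 extensions
  placing 5:u first → 24 extensions
total linear extensions = 108

108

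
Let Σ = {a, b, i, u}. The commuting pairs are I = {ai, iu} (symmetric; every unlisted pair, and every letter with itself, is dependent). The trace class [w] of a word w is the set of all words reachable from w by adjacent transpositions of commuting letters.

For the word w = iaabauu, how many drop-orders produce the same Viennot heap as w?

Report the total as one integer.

3

#0=i has no predecessor
#1=a has no predecessor
#2=a depends on [1:a]
#3=b depends on [0:i, 2:a]
#4=a depends on [3:b]
#5=u depends on [4:a]
#6=u depends on [5:u]
sources: [0:i, 1:a]
N(rest) = Σ N(rest − s) over sources s of rest; N(one piece) = 1:
  size 1 → [6]=1
  size 2 → [5,6]=1
  size 3 → [4,5,6]=1
  size 4 → [3,4,5,6]=1
  size 5 → [0,3,4,5,6]=1  [2,3,4,5,6]=1
  first=0(i) contributes 1
  first=1(a) contributes 2
|[w]| = 3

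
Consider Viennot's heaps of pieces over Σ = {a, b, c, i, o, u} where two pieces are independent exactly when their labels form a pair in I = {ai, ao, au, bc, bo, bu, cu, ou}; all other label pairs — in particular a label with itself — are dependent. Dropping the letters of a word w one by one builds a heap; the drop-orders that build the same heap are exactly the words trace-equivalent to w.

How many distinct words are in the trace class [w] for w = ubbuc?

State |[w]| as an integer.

30

0(u) covers ∅
1(b) covers ∅
2(b) covers 1:b
3(u) covers 0:u
4(c) covers ∅
floor of heap: 0:u, 1:b, 4:c
completions by unplaced set U, small U first (add the entries for U minus each lowest piece of U):
  |U|=1: {2}:1  {3}:1  {4}:1
  |U|=2: {0,3}:1  {1,2}:1  {2,3}:2  {2,4}:2  {3,4}:2
  |U|=3: {0,2,3}:3  {0,3,4}:3  {1,2,3}:3  {1,2,4}:3  {2,3,4}:6
  start at 0(u): 12
  start at 1(b): 12
  start at 4(c): 6
sum over floor = 30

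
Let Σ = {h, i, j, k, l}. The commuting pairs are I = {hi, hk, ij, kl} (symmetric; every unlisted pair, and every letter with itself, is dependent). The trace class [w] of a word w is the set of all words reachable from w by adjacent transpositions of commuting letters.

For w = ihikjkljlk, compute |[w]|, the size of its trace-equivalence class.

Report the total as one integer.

#0=i has no predecessor
#1=h has no predecessor
#2=i depends on [0:i]
#3=k depends on [2:i]
#4=j depends on [1:h, 3:k]
#5=k depends on [4:j]
#6=l depends on [4:j]
#7=j depends on [5:k, 6:l]
#8=l depends on [7:j]
#9=k depends on [7:j]
sources: [0:i, 1:h]
N(rest) = Σ N(rest − s) over sources s of rest; N(one piece) = 1:
  size 1 → [8]=1  [9]=1
  size 2 → [8,9]=2
  size 3 → [7,8,9]=2
  size 4 → [5,7,8,9]=2  [6,7,8,9]=2
  size 5 → [5,6,7,8,9]=4
  size 6 → [4,5,6,7,8,9]=4
  size 7 → [1,4,5,6,7,8,9]=4  [3,4,5,6,7,8,9]=4
  size 8 → [1,3,4,5,6,7,8,9]=8  [2,3,4,5,6,7,8,9]=4
  first=0(i) contributes 12
  first=1(h) contributes 4
|[w]| = 16

16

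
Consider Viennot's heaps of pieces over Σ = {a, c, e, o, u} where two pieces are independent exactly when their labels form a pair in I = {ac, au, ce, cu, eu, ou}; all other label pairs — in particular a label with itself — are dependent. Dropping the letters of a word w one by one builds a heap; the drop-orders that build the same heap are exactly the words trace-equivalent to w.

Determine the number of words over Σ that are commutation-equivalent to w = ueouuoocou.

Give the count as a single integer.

210

#0=u has no predecessor
#1=e has no predecessor
#2=o depends on [1:e]
#3=u depends on [0:u]
#4=u depends on [3:u]
#5=o depends on [2:o]
#6=o depends on [5:o]
#7=c depends on [6:o]
#8=o depends on [7:c]
#9=u depends on [4:u]
sources: [0:u, 1:e]
N(rest) = Σ N(rest − s) over sources s of rest; N(one piece) = 1:
  size 1 → [8]=1  [9]=1
  size 2 → [4,9]=1  [7,8]=1  [8,9]=2
  size 3 → [3,4,9]=1  [4,8,9]=3  [6,7,8]=1  [7,8,9]=3
  size 4 → [0,3,4,9]=1  [3,4,8,9]=4  [4,7,8,9]=6  [5,6,7,8]=1  [6,7,8,9]=4
  size 5 → [0,3,4,8,9]=5  [2,5,6,7,8]=1  [3,4,7,8,9]=10  [4,6,7,8,9]=10  [5,6,7,8,9]=5
  size 6 → [0,3,4,7,8,9]=15  [1,2,5,6,7,8]=1  [2,5,6,7,8,9]=6  [3,4,6,7,8,9]=20  [4,5,6,7,8,9]=15
  size 7 → [0,3,4,6,7,8,9]=35  [1,2,5,6,7,8,9]=7  [2,4,5,6,7,8,9]=21  [3,4,5,6,7,8,9]=35
  size 8 → [0,3,4,5,6,7,8,9]=70  [1,2,4,5,6,7,8,9]=28  [2,3,4,5,6,7,8,9]=56
  first=0(u) contributes 84
  first=1(e) contributes 126
|[w]| = 210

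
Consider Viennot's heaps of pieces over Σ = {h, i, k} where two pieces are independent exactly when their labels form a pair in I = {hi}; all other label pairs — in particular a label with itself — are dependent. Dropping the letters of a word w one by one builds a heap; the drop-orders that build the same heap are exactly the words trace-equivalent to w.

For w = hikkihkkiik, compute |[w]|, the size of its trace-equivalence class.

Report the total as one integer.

drop 0:h onto floor
drop 1:i onto floor
drop 2:k onto {0:h, 1:i}
drop 3:k onto {2:k}
drop 4:i onto {3:k}
drop 5:h onto {3:k}
drop 6:k onto {4:i, 5:h}
drop 7:k onto {6:k}
drop 8:i onto {7:k}
drop 9:i onto {8:i}
drop 10:k onto {9:i}
ground layer = {0:h, 1:i}
drop-orders for the pieces not yet dropped (sum over which currently-grounded one goes next):
  1 to go: {10} 1
  2 to go: {9,10} 1
  3 to go: {8,9,10} 1
  4 to go: {7,8,9,10} 1
  5 to go: {6,7,8,9,10} 1
  6 to go: {4,6,7,8,9,10} 1  {5,6,7,8,9,10} 1
  7 to go: {4,5,6,7,8,9,10} 2
  8 to go: {3,4,5,6,7,8,9,10} 2
  9 to go: {2,3,4,5,6,7,8,9,10} 2
  if 0:h drops first: 2 orders
  if 1:i drops first: 2 orders
heap linearizations: 4

4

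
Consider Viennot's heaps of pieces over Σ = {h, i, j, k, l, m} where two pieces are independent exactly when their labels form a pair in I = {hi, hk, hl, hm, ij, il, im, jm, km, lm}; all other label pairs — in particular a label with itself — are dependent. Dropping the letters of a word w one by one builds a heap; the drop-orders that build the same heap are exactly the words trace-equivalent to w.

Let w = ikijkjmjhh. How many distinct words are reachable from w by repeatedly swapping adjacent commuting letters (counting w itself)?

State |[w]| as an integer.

piece 0:i — minimal
piece 1:k rests on {0:i}
piece 2:i rests on {1:k}
piece 3:j rests on {1:k}
piece 4:k rests on {2:i, 3:j}
piece 5:j rests on {4:k}
piece 6:m — minimal
piece 7:j rests on {5:j}
piece 8:h rests on {7:j}
piece 9:h rests on {8:h}
minimal pieces: {0:i, 6:m}
ways to finish when only these pieces remain (= sum over removing one remaining piece with nothing left below it):
  1 left: {6}→1  {9}→1
  2 left: {6,9}→2  {8,9}→1
  3 left: {6,8,9}→3  {7,8,9}→1
  4 left: {5,7,8,9}→1  {6,7,8,9}→4
  5 left: {4,5,7,8,9}→1  {5,6,7,8,9}→5
  6 left: {2,4,5,7,8,9}→1  {3,4,5,7,8,9}→1  {4,5,6,7,8,9}→6
  7 left: {2,3,4,5,7,8,9}→2  {2,4,5,6,7,8,9}→7  {3,4,5,6,7,8,9}→7
  8 left: {1,2,3,4,5,7,8,9}→2  {2,3,4,5,6,7,8,9}→16
  placing 0:i first → 18 extensions
  placing 6:m first → 2 extensions
total linear extensions = 20

20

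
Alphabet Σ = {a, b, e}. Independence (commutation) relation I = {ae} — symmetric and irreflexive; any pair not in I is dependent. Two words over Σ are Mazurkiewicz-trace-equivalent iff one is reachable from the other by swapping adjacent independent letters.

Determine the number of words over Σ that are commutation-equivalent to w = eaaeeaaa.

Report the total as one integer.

drop 0:e onto floor
drop 1:a onto floor
drop 2:a onto {1:a}
drop 3:e onto {0:e}
drop 4:e onto {3:e}
drop 5:a onto {2:a}
drop 6:a onto {5:a}
drop 7:a onto {6:a}
ground layer = {0:e, 1:a}
drop-orders for the pieces not yet dropped (sum over which currently-grounded one goes next):
  1 to go: {4} 1  {7} 1
  2 to go: {3,4} 1  {4,7} 2  {6,7} 1
  3 to go: {0,3,4} 1  {3,4,7} 3  {4,6,7} 3  {5,6,7} 1
  4 to go: {0,3,4,7} 4  {2,5,6,7} 1  {3,4,6,7} 6  {4,5,6,7} 4
  5 to go: {0,3,4,6,7} 10  {1,2,5,6,7} 1  {2,4,5,6,7} 5  {3,4,5,6,7} 10
  6 to go: {0,3,4,5,6,7} 20  {1,2,4,5,6,7} 6  {2,3,4,5,6,7} 15
  if 0:e drops first: 21 orders
  if 1:a drops first: 35 orders
heap linearizations: 56

56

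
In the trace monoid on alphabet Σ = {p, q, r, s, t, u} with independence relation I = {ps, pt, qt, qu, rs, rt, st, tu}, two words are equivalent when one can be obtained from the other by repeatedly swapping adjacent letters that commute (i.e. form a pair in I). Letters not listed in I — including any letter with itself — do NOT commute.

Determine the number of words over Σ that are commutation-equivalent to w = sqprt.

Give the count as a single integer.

drop 0:s onto floor
drop 1:q onto {0:s}
drop 2:p onto {1:q}
drop 3:r onto {2:p}
drop 4:t onto floor
ground layer = {0:s, 4:t}
drop-orders for the pieces not yet dropped (sum over which currently-grounded one goes next):
  1 to go: {3} 1  {4} 1
  2 to go: {2,3} 1  {3,4} 2
  3 to go: {1,2,3} 1  {2,3,4} 3
  if 0:s drops first: 4 orders
  if 4:t drops first: 1 orders
heap linearizations: 5

5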